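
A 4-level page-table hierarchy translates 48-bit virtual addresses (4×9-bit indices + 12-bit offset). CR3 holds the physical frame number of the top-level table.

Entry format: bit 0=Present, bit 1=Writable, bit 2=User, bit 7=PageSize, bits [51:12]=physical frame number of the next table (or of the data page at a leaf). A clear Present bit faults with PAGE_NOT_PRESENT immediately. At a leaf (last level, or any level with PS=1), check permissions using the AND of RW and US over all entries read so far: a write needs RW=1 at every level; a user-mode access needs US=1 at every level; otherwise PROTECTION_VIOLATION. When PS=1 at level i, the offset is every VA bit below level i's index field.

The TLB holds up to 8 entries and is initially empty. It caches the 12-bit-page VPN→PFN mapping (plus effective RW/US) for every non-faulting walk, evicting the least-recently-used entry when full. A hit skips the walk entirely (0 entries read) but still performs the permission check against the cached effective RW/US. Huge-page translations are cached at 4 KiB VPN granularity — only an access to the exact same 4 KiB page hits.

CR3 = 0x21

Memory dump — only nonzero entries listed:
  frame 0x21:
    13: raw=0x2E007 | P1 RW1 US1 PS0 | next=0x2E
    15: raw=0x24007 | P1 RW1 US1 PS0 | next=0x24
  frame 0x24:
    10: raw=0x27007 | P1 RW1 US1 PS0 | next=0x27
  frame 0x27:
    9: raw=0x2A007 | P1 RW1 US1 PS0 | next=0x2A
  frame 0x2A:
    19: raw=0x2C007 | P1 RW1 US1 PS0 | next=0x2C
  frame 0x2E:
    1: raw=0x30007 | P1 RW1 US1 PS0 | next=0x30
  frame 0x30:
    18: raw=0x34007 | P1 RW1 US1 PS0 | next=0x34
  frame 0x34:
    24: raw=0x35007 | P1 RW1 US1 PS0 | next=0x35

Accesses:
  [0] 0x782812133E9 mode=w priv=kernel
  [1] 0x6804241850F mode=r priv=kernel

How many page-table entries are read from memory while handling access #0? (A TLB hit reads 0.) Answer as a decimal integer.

Per-access translation:
#0 VA=0x782812133E9 (w,kernel):
  L0 @0x21[15] → 0x24007  P=1,RW=1,US=1,PS=0
  L1 @0x24[10] → 0x27007  P=1,RW=1,US=1,PS=0
  L2 @0x27[9] → 0x2A007  P=1,RW=1,US=1,PS=0
  L3 @0x2A[19] → 0x2C007  P=1,RW=1,US=1,PS=0
  → PA=0x2C3E9  (4 entries read)
#1 VA=0x6804241850F (r,kernel):
  L0 @0x21[13] → 0x2E007  P=1,RW=1,US=1,PS=0
  L1 @0x2E[1] → 0x30007  P=1,RW=1,US=1,PS=0
  L2 @0x30[18] → 0x34007  P=1,RW=1,US=1,PS=0
  L3 @0x34[24] → 0x35007  P=1,RW=1,US=1,PS=0
  → PA=0x3550F  (4 entries read)

Entries read for #0: 4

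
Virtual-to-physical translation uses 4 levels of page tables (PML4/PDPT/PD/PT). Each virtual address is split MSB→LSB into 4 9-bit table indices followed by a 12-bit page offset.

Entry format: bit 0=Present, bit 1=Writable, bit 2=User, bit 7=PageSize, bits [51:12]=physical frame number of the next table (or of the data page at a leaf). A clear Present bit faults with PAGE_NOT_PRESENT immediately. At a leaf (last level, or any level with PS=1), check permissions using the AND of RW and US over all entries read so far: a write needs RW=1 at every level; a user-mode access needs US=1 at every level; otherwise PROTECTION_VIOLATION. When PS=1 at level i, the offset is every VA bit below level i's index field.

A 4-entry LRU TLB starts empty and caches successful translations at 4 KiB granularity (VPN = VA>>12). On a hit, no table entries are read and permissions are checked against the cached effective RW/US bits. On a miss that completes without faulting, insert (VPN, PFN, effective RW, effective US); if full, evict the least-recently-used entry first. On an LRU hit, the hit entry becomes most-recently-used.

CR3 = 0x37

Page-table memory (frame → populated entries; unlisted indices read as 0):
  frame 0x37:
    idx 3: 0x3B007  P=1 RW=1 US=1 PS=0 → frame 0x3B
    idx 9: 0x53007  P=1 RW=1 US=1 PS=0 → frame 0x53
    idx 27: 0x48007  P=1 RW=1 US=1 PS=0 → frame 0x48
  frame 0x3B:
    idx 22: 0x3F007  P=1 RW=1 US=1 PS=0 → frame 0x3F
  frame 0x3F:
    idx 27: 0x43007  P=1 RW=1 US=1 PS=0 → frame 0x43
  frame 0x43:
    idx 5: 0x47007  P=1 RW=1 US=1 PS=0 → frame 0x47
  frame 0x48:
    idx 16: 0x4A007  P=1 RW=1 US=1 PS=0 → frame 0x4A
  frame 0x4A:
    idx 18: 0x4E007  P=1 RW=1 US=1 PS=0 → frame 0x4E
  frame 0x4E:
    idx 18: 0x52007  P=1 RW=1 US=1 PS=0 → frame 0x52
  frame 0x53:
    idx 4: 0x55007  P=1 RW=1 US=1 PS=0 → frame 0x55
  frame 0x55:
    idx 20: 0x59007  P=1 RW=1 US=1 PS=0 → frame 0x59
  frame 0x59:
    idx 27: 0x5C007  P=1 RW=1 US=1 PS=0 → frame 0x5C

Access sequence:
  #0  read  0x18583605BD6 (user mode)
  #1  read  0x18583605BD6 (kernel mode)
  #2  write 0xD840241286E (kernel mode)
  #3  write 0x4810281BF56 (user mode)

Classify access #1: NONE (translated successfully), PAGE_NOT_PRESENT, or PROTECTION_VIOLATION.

Per-access translation:
#0 VA=0x18583605BD6 (r,user):
  lvl0: tbl 0x37, slot 3 ⇒ 0x3B007 (P1/RW1/US1/PS0)
  lvl1: tbl 0x3B, slot 22 ⇒ 0x3F007 (P1/RW1/US1/PS0)
  lvl2: tbl 0x3F, slot 27 ⇒ 0x43007 (P1/RW1/US1/PS0)
  lvl3: tbl 0x43, slot 5 ⇒ 0x47007 (P1/RW1/US1/PS0)
  → PA=0x47BD6  (4 entries read)
#1 VA=0x18583605BD6 (r,kernel):
  TLB hit vpn=0x18583605 → PA=0x47BD6
#2 VA=0xD840241286E (w,kernel):
  lvl0: tbl 0x37, slot 27 ⇒ 0x48007 (P1/RW1/US1/PS0)
  lvl1: tbl 0x48, slot 16 ⇒ 0x4A007 (P1/RW1/US1/PS0)
  lvl2: tbl 0x4A, slot 18 ⇒ 0x4E007 (P1/RW1/US1/PS0)
  lvl3: tbl 0x4E, slot 18 ⇒ 0x52007 (P1/RW1/US1/PS0)
  → PA=0x5286E  (4 entries read)
#3 VA=0x4810281BF56 (w,user):
  lvl0: tbl 0x37, slot 9 ⇒ 0x53007 (P1/RW1/US1/PS0)
  lvl1: tbl 0x53, slot 4 ⇒ 0x55007 (P1/RW1/US1/PS0)
  lvl2: tbl 0x55, slot 20 ⇒ 0x59007 (P1/RW1/US1/PS0)
  lvl3: tbl 0x59, slot 27 ⇒ 0x5C007 (P1/RW1/US1/PS0)
  → PA=0x5CF56  (4 entries read)

Access #1 fault: NONE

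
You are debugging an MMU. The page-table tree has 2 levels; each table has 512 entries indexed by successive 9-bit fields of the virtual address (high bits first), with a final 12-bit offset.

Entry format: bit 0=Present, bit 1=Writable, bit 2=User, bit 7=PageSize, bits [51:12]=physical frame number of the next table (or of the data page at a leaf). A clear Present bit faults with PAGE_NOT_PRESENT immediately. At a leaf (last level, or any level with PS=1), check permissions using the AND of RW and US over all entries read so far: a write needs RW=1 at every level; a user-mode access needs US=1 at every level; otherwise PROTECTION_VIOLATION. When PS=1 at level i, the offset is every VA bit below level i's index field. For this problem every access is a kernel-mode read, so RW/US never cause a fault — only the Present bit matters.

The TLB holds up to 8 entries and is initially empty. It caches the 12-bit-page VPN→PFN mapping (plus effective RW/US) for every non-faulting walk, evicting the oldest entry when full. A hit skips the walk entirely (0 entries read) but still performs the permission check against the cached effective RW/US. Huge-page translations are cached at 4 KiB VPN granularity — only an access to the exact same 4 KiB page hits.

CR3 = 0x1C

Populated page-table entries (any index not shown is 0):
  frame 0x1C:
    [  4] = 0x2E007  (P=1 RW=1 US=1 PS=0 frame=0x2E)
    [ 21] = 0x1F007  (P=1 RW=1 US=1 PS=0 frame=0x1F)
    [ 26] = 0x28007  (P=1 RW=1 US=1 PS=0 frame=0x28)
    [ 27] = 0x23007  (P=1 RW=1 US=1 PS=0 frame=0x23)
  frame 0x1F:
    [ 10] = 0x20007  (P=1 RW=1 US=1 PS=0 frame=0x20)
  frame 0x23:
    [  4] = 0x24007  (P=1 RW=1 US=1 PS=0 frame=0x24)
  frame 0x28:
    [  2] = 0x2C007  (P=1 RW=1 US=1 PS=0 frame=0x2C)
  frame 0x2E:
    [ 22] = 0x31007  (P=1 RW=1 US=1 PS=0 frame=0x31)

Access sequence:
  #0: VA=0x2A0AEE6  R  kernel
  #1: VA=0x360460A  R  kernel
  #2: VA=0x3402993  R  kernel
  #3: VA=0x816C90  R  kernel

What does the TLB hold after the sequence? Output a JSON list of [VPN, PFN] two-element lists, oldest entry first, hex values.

Walk each access:
#0 VA=0x2A0AEE6 (r,kernel):
  L0: frame=0x1C idx=21 entry=0x1F007 [P=1 RW=1 US=1 PS=0]
  L1: frame=0x1F idx=10 entry=0x20007 [P=1 RW=1 US=1 PS=0]
  ✓ 0x20EE6  — 2 lookups
#1 VA=0x360460A (r,kernel):
  L0: frame=0x1C idx=27 entry=0x23007 [P=1 RW=1 US=1 PS=0]
  L1: frame=0x23 idx=4 entry=0x24007 [P=1 RW=1 US=1 PS=0]
  ✓ 0x2460A  — 2 lookups
#2 VA=0x3402993 (r,kernel):
  L0: frame=0x1C idx=26 entry=0x28007 [P=1 RW=1 US=1 PS=0]
  L1: frame=0x28 idx=2 entry=0x2C007 [P=1 RW=1 US=1 PS=0]
  ✓ 0x2C993  — 2 lookups
#3 VA=0x816C90 (r,kernel):
  L0: frame=0x1C idx=4 entry=0x2E007 [P=1 RW=1 US=1 PS=0]
  L1: frame=0x2E idx=22 entry=0x31007 [P=1 RW=1 US=1 PS=0]
  ✓ 0x31C90  — 2 lookups

TLB: [["0x2A0A", "0x20"], ["0x3604", "0x24"], ["0x3402", "0x2C"], ["0x816", "0x31"]]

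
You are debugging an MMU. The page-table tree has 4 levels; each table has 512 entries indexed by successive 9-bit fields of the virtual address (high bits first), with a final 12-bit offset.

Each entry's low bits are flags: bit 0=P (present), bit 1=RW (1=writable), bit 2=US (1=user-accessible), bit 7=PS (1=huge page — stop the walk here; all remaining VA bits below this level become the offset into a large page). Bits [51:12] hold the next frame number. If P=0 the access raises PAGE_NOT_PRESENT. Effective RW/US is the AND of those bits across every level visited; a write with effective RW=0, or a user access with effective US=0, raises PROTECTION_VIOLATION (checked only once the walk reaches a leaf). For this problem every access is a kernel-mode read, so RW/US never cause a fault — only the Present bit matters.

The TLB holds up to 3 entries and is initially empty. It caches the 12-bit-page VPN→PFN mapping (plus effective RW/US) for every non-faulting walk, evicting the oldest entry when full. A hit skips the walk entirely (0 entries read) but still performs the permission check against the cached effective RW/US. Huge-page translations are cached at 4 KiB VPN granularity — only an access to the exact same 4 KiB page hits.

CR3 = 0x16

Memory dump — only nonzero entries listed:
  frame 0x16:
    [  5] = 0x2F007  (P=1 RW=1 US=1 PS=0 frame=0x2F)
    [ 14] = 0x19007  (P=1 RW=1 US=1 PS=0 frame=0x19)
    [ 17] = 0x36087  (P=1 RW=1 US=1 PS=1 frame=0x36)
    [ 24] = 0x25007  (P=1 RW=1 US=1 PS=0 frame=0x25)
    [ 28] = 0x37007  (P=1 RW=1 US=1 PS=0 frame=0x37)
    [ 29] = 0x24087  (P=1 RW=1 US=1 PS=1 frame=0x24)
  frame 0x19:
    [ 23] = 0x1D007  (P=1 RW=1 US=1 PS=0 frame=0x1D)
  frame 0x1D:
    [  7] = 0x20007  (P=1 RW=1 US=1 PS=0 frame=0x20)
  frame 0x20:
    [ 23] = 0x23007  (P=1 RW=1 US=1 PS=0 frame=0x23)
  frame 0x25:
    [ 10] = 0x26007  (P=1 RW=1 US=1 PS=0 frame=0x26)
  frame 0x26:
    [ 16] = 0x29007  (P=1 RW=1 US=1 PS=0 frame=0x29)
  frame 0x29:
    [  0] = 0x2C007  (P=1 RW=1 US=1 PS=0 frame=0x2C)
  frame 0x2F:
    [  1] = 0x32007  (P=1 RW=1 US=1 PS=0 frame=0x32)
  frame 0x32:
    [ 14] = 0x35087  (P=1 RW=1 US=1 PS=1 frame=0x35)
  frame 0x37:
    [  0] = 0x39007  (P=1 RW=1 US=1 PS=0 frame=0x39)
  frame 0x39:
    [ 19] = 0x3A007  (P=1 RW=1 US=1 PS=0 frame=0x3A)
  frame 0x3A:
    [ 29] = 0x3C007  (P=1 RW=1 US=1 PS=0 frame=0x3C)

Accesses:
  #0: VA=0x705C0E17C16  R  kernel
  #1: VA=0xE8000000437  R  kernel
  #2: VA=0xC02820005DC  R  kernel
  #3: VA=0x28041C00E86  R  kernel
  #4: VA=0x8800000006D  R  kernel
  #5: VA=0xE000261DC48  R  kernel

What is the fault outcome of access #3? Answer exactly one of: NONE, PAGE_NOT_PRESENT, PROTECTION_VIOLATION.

Per-access translation:
#0 VA=0x705C0E17C16 (r,kernel):
  L0 @0x16[14] → 0x19007  P=1,RW=1,US=1,PS=0
  L1 @0x19[23] → 0x1D007  P=1,RW=1,US=1,PS=0
  L2 @0x1D[7] → 0x20007  P=1,RW=1,US=1,PS=0
  L3 @0x20[23] → 0x23007  P=1,RW=1,US=1,PS=0
  ⇒ phys 0x23C16  [4 reads]
#1 VA=0xE8000000437 (r,kernel):
  L0 @0x16[29] → 0x24087  P=1,RW=1,US=1,PS=1
  ⇒ phys 0x24437 (huge @L0)  [1 reads]
#2 VA=0xC02820005DC (r,kernel):
  L0 @0x16[24] → 0x25007  P=1,RW=1,US=1,PS=0
  L1 @0x25[10] → 0x26007  P=1,RW=1,US=1,PS=0
  L2 @0x26[16] → 0x29007  P=1,RW=1,US=1,PS=0
  L3 @0x29[0] → 0x2C007  P=1,RW=1,US=1,PS=0
  ⇒ phys 0x2C5DC  [4 reads]
#3 VA=0x28041C00E86 (r,kernel):
  L0 @0x16[5] → 0x2F007  P=1,RW=1,US=1,PS=0
  L1 @0x2F[1] → 0x32007  P=1,RW=1,US=1,PS=0
  L2 @0x32[14] → 0x35087  P=1,RW=1,US=1,PS=1
  ⇒ phys 0x35E86 (huge @L2)  [3 reads]
#4 VA=0x8800000006D (r,kernel):
  L0 @0x16[17] → 0x36087  P=1,RW=1,US=1,PS=1
  ⇒ phys 0x3606D (huge @L0)  [1 reads]
#5 VA=0xE000261DC48 (r,kernel):
  L0 @0x16[28] → 0x37007  P=1,RW=1,US=1,PS=0
  L1 @0x37[0] → 0x39007  P=1,RW=1,US=1,PS=0
  L2 @0x39[19] → 0x3A007  P=1,RW=1,US=1,PS=0
  L3 @0x3A[29] → 0x3C007  P=1,RW=1,US=1,PS=0
  ⇒ phys 0x3CC48  [4 reads]

Access #3 fault: NONE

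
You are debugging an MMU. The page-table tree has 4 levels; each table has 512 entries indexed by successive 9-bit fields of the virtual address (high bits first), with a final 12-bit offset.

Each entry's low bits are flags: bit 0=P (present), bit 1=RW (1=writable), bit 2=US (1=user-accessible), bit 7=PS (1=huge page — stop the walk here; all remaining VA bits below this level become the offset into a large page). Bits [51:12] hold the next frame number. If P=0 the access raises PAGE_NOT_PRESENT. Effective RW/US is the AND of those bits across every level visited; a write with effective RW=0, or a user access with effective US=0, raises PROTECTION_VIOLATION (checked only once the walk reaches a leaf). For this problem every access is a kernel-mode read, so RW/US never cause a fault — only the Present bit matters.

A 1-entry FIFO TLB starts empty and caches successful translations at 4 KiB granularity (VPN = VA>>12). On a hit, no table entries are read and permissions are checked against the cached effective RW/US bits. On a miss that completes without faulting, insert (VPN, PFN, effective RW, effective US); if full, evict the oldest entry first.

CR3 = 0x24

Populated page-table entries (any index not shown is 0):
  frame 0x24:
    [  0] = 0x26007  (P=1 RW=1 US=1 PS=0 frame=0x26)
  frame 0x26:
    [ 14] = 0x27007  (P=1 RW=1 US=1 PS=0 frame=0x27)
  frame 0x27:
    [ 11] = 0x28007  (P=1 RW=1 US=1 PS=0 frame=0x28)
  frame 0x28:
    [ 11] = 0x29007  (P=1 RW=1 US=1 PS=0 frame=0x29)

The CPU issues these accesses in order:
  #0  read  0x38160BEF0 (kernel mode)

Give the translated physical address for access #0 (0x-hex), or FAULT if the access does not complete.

Walk each access:
#0 VA=0x38160BEF0 (r,kernel):
  L0 @0x24[0] → 0x26007  P=1,RW=1,US=1,PS=0
  L1 @0x26[14] → 0x27007  P=1,RW=1,US=1,PS=0
  L2 @0x27[11] → 0x28007  P=1,RW=1,US=1,PS=0
  L3 @0x28[11] → 0x29007  P=1,RW=1,US=1,PS=0
  ⇒ phys 0x29EF0  [4 reads]

Access #0 PA: 0x29EF0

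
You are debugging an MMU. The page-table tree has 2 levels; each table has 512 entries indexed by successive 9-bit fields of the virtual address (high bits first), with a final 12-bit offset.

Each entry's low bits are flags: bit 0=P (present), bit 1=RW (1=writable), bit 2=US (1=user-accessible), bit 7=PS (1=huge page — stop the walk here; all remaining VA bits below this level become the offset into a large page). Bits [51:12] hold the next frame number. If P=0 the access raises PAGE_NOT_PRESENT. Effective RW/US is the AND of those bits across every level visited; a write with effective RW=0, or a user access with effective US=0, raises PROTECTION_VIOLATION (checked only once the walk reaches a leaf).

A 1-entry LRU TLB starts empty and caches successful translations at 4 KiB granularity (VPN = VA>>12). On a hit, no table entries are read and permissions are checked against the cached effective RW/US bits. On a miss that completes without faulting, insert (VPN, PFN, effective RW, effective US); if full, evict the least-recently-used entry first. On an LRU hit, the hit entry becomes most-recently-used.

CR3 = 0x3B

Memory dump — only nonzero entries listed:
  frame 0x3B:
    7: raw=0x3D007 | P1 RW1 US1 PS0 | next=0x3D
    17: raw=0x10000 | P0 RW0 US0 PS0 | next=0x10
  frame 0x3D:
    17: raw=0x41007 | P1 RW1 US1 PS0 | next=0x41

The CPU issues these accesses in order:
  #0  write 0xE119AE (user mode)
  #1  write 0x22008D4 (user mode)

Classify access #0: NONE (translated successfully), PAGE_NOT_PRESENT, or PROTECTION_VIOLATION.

Walk each access:
#0 VA=0xE119AE (w,user):
  [0] read 0x3B idx=7: raw=0x3D007 flags P=1 W=1 U=1 S=0
  [1] read 0x3D idx=17: raw=0x41007 flags P=1 W=1 U=1 S=0
  ⇒ phys 0x419AE  [2 reads]
#1 VA=0x22008D4 (w,user):
  [0] read 0x3B idx=17: raw=0x10000 flags P=0 W=0 U=0 S=0
  ✗ PAGE_NOT_PRESENT  [1 reads]

Access #0 fault: NONE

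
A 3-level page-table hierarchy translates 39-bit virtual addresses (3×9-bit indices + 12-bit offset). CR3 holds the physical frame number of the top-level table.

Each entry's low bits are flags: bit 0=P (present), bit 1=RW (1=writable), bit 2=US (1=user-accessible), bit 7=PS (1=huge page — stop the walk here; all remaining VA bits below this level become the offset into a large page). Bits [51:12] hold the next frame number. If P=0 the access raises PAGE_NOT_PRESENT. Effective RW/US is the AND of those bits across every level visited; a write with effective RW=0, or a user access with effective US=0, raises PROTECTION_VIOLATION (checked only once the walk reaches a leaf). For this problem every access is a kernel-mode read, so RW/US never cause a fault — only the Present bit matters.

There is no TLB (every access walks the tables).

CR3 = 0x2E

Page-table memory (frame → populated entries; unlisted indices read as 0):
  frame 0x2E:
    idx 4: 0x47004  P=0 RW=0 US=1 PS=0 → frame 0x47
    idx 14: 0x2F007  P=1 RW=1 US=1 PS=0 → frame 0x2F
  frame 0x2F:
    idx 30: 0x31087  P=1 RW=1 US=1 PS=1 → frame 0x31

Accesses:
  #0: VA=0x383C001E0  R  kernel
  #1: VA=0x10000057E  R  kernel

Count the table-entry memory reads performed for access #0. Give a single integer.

Per-access translation:
#0 VA=0x383C001E0 (r,kernel):
  L0: frame=0x2E idx=14 entry=0x2F007 [P=1 RW=1 US=1 PS=0]
  L1: frame=0x2F idx=30 entry=0x31087 [P=1 RW=1 US=1 PS=1]
  → PA=0x311E0 (huge @L1)  (2 entries read)
#1 VA=0x10000057E (r,kernel):
  L0: frame=0x2E idx=4 entry=0x47004 [P=0 RW=0 US=1 PS=0]
  → PAGE_NOT_PRESENT  (1 entries read)

Entries read for #0: 2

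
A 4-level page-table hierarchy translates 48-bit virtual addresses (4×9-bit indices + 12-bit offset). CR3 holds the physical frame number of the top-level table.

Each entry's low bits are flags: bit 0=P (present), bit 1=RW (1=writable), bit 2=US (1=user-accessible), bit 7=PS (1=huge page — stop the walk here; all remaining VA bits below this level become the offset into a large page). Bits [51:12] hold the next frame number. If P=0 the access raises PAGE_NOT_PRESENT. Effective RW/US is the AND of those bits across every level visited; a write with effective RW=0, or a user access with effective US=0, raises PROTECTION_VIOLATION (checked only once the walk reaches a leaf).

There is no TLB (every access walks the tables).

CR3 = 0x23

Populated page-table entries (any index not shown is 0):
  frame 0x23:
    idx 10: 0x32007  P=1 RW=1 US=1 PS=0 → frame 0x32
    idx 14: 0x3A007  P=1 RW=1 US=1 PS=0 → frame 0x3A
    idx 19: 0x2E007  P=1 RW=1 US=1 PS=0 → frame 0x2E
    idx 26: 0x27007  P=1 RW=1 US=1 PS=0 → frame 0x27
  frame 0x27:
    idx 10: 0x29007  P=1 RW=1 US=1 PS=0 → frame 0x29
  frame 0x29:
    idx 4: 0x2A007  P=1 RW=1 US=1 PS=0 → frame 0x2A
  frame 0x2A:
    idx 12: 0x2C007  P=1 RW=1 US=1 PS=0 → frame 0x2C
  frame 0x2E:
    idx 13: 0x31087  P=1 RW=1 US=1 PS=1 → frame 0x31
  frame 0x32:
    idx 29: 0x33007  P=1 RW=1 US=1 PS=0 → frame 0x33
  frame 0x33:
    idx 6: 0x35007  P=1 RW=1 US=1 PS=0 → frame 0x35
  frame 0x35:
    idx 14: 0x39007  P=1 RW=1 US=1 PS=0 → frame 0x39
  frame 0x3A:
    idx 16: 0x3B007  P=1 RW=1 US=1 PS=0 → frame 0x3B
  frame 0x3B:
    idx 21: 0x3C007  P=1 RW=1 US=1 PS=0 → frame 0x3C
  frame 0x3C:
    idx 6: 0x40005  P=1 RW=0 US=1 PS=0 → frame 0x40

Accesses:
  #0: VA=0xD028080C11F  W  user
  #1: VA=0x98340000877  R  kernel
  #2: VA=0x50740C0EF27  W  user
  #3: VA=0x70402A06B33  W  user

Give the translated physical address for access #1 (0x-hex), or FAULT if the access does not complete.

Per-access translation:
#0 VA=0xD028080C11F (w,user):
  L0 @0x23[26] → 0x27007  P=1,RW=1,US=1,PS=0
  L1 @0x27[10] → 0x29007  P=1,RW=1,US=1,PS=0
  L2 @0x29[4] → 0x2A007  P=1,RW=1,US=1,PS=0
  L3 @0x2A[12] → 0x2C007  P=1,RW=1,US=1,PS=0
  ⇒ phys 0x2C11F  [4 reads]
#1 VA=0x98340000877 (r,kernel):
  L0 @0x23[19] → 0x2E007  P=1,RW=1,US=1,PS=0
  L1 @0x2E[13] → 0x31087  P=1,RW=1,US=1,PS=1
  ⇒ phys 0x31877 (huge @L1)  [2 reads]
#2 VA=0x50740C0EF27 (w,user):
  L0 @0x23[10] → 0x32007  P=1,RW=1,US=1,PS=0
  L1 @0x32[29] → 0x33007  P=1,RW=1,US=1,PS=0
  L2 @0x33[6] → 0x35007  P=1,RW=1,US=1,PS=0
  L3 @0x35[14] → 0x39007  P=1,RW=1,US=1,PS=0
  ⇒ phys 0x39F27  [4 reads]
#3 VA=0x70402A06B33 (w,user):
  L0 @0x23[14] → 0x3A007  P=1,RW=1,US=1,PS=0
  L1 @0x3A[16] → 0x3B007  P=1,RW=1,US=1,PS=0
  L2 @0x3B[21] → 0x3C007  P=1,RW=1,US=1,PS=0
  L3 @0x3C[6] → 0x40005  P=1,RW=0,US=1,PS=0
  ⇒ fault: PROTECTION_VIOLATION  — 4 lookups

Access #1 PA: 0x31877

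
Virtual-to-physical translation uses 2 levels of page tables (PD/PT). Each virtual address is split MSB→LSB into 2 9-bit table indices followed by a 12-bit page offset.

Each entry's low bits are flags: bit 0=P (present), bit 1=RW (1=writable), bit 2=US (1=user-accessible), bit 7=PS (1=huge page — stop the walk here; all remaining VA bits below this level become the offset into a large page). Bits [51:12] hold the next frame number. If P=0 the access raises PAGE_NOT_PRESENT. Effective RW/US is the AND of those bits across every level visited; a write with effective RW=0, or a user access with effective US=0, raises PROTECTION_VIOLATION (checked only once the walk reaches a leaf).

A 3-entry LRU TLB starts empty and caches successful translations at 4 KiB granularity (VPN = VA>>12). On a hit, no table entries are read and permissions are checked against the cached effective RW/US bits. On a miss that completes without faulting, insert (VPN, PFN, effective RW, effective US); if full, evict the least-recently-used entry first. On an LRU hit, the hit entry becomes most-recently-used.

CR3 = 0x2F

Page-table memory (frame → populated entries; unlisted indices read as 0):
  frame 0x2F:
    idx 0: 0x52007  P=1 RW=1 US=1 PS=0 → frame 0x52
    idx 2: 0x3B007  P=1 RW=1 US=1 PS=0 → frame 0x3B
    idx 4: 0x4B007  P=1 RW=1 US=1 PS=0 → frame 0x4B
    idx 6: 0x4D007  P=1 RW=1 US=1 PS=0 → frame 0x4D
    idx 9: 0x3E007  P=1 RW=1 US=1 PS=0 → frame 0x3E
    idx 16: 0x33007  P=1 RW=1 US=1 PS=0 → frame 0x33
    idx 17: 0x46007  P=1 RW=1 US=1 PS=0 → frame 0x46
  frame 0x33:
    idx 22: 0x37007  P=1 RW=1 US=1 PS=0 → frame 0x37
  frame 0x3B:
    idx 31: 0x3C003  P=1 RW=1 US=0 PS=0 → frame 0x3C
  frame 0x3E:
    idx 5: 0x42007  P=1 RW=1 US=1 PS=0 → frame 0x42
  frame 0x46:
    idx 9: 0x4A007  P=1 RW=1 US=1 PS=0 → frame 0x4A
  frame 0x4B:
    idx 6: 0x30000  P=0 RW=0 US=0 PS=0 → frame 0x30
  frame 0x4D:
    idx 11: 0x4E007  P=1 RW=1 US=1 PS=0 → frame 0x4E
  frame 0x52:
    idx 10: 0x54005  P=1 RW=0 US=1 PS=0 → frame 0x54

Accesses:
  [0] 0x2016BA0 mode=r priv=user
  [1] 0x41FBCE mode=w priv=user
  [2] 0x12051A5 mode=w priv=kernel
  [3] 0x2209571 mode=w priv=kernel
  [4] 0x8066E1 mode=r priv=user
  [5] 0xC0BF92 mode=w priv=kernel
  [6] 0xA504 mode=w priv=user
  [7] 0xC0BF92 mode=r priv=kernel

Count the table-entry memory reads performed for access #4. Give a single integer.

Walk each access:
#0 VA=0x2016BA0 (r,user):
  L0 @0x2F[16] → 0x33007  P=1,RW=1,US=1,PS=0
  L1 @0x33[22] → 0x37007  P=1,RW=1,US=1,PS=0
  ⇒ phys 0x37BA0  [2 reads]
#1 VA=0x41FBCE (w,user):
  L0 @0x2F[2] → 0x3B007  P=1,RW=1,US=1,PS=0
  L1 @0x3B[31] → 0x3C003  P=1,RW=1,US=0,PS=0
  → PROTECTION_VIOLATION  (2 entries read)
#2 VA=0x12051A5 (w,kernel):
  L0 @0x2F[9] → 0x3E007  P=1,RW=1,US=1,PS=0
  L1 @0x3E[5] → 0x42007  P=1,RW=1,US=1,PS=0
  ⇒ phys 0x421A5  [2 reads]
#3 VA=0x2209571 (w,kernel):
  L0 @0x2F[17] → 0x46007  P=1,RW=1,US=1,PS=0
  L1 @0x46[9] → 0x4A007  P=1,RW=1,US=1,PS=0
  ⇒ phys 0x4A571  [2 reads]
#4 VA=0x8066E1 (r,user):
  L0 @0x2F[4] → 0x4B007  P=1,RW=1,US=1,PS=0
  L1 @0x4B[6] → 0x30000  P=0,RW=0,US=0,PS=0
  → PAGE_NOT_PRESENT  (2 entries read)
#5 VA=0xC0BF92 (w,kernel):
  L0 @0x2F[6] → 0x4D007  P=1,RW=1,US=1,PS=0
  L1 @0x4D[11] → 0x4E007  P=1,RW=1,US=1,PS=0
  ⇒ phys 0x4EF92  [2 reads]
#6 VA=0xA504 (w,user):
  L0 @0x2F[0] → 0x52007  P=1,RW=1,US=1,PS=0
  L1 @0x52[10] → 0x54005  P=1,RW=0,US=1,PS=0
  → PROTECTION_VIOLATION  (2 entries read)
#7 VA=0xC0BF92 (r,kernel):
  TLB hit vpn=0xC0B → PA=0x4EF92

Entries read for #4: 2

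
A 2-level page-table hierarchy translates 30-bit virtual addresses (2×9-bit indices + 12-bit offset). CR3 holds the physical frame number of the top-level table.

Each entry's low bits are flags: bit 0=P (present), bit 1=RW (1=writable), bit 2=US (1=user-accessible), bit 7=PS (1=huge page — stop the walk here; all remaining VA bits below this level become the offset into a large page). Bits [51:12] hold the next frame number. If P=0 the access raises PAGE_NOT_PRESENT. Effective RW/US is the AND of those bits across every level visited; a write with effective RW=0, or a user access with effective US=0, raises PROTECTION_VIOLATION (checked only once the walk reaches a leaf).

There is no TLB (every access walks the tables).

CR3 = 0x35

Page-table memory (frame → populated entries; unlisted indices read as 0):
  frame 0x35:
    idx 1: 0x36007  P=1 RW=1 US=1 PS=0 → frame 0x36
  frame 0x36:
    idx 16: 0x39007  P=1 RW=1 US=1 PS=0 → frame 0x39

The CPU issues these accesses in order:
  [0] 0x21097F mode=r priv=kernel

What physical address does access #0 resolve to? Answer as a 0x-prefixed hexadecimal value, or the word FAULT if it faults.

Per-access translation:
#0 VA=0x21097F (r,kernel):
  L0 @0x35[1] → 0x36007  P=1,RW=1,US=1,PS=0
  L1 @0x36[16] → 0x39007  P=1,RW=1,US=1,PS=0
  ✓ 0x3997F  — 2 lookups

Access #0 PA: 0x3997F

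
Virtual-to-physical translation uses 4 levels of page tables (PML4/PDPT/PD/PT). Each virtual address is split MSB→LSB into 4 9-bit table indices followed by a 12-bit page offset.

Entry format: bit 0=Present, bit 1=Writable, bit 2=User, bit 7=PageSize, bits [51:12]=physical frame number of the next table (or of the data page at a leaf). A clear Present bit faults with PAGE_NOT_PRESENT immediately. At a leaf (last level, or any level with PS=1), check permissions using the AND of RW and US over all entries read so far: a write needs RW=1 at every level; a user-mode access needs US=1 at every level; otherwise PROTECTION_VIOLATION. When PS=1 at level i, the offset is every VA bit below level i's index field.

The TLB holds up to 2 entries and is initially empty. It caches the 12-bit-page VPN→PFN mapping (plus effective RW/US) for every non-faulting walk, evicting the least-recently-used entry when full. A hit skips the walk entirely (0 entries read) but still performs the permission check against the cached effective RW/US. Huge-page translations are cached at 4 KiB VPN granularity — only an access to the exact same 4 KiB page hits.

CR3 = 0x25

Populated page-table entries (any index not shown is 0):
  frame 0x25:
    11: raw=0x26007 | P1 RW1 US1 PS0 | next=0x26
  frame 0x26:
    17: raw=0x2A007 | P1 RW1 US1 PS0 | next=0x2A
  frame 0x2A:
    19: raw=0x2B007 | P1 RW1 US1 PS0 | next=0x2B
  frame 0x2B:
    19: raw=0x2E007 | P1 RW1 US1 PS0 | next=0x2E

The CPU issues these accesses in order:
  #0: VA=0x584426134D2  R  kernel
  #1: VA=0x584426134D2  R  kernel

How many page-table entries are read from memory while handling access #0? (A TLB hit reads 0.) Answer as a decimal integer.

Walk each access:
#0 VA=0x584426134D2 (r,kernel):
  L0 @0x25[11] → 0x26007  P=1,RW=1,US=1,PS=0
  L1 @0x26[17] → 0x2A007  P=1,RW=1,US=1,PS=0
  L2 @0x2A[19] → 0x2B007  P=1,RW=1,US=1,PS=0
  L3 @0x2B[19] → 0x2E007  P=1,RW=1,US=1,PS=0
  ⇒ phys 0x2E4D2  [4 reads]
#1 VA=0x584426134D2 (r,kernel):
  TLB hit vpn=0x58442613 → PA=0x2E4D2

Entries read for #0: 4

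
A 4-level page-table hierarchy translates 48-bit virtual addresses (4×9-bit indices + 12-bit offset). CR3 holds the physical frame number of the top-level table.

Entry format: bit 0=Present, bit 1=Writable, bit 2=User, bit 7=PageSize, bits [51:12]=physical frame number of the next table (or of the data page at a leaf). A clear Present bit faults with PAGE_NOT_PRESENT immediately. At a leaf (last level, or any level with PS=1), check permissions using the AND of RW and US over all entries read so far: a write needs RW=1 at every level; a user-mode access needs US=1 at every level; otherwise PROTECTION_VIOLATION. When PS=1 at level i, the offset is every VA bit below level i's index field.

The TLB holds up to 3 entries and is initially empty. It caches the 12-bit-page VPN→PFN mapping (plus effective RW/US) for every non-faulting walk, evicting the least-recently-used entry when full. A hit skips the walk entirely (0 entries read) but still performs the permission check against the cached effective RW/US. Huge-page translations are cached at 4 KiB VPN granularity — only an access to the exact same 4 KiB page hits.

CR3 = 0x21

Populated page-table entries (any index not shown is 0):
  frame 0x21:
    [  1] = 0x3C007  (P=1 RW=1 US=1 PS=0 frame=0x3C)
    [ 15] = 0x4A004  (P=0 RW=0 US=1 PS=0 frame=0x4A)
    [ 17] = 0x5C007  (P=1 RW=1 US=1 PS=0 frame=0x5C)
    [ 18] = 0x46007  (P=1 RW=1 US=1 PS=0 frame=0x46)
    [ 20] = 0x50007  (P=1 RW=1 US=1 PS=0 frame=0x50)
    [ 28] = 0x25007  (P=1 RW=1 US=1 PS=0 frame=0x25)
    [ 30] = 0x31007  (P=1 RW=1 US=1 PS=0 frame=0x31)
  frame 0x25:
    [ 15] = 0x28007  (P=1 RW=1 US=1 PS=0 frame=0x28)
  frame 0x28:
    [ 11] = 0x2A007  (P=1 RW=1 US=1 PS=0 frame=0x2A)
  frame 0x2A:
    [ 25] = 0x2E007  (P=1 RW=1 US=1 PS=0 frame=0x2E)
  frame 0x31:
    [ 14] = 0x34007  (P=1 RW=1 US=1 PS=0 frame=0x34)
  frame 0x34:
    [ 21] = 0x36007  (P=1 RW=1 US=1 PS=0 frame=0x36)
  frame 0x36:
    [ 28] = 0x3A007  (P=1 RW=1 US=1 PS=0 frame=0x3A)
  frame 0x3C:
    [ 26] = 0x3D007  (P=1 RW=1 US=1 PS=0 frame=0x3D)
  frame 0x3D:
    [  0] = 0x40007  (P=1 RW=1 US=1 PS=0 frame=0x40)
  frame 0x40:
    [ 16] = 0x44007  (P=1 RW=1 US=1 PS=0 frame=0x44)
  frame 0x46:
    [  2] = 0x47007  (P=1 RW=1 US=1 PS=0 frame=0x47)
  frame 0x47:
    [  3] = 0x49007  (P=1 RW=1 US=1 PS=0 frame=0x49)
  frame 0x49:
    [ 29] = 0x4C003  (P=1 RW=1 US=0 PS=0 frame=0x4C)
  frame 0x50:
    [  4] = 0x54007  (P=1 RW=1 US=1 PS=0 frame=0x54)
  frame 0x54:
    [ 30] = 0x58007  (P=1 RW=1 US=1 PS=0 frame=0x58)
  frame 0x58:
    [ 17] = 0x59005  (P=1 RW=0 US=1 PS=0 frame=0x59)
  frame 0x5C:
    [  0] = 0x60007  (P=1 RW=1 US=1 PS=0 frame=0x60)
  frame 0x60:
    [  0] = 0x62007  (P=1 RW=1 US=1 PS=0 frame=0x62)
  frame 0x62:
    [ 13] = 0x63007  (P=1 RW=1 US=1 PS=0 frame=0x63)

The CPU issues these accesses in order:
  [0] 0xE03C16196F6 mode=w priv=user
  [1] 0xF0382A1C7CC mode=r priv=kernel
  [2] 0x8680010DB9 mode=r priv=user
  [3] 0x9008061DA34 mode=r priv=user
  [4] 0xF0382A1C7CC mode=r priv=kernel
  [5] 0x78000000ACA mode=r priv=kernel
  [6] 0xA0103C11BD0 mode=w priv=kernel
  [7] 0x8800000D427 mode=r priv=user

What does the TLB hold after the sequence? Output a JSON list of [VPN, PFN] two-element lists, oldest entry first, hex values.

Walk each access:
#0 VA=0xE03C16196F6 (w,user):
  L0 @0x21[28] → 0x25007  P=1,RW=1,US=1,PS=0
  L1 @0x25[15] → 0x28007  P=1,RW=1,US=1,PS=0
  L2 @0x28[11] → 0x2A007  P=1,RW=1,US=1,PS=0
  L3 @0x2A[25] → 0x2E007  P=1,RW=1,US=1,PS=0
  ⇒ phys 0x2E6F6  [4 reads]
#1 VA=0xF0382A1C7CC (r,kernel):
  L0 @0x21[30] → 0x31007  P=1,RW=1,US=1,PS=0
  L1 @0x31[14] → 0x34007  P=1,RW=1,US=1,PS=0
  L2 @0x34[21] → 0x36007  P=1,RW=1,US=1,PS=0
  L3 @0x36[28] → 0x3A007  P=1,RW=1,US=1,PS=0
  ⇒ phys 0x3A7CC  [4 reads]
#2 VA=0x8680010DB9 (r,user):
  L0 @0x21[1] → 0x3C007  P=1,RW=1,US=1,PS=0
  L1 @0x3C[26] → 0x3D007  P=1,RW=1,US=1,PS=0
  L2 @0x3D[0] → 0x40007  P=1,RW=1,US=1,PS=0
  L3 @0x40[16] → 0x44007  P=1,RW=1,US=1,PS=0
  ⇒ phys 0x44DB9  [4 reads]
#3 VA=0x9008061DA34 (r,user):
  L0 @0x21[18] → 0x46007  P=1,RW=1,US=1,PS=0
  L1 @0x46[2] → 0x47007  P=1,RW=1,US=1,PS=0
  L2 @0x47[3] → 0x49007  P=1,RW=1,US=1,PS=0
  L3 @0x49[29] → 0x4C003  P=1,RW=1,US=0,PS=0
  ✗ PROTECTION_VIOLATION  [4 reads]
#4 VA=0xF0382A1C7CC (r,kernel):
  TLB hit vpn=0xF0382A1C → PA=0x3A7CC
#5 VA=0x78000000ACA (r,kernel):
  L0 @0x21[15] → 0x4A004  P=0,RW=0,US=1,PS=0
  ✗ PAGE_NOT_PRESENT  [1 reads]
#6 VA=0xA0103C11BD0 (w,kernel):
  L0 @0x21[20] → 0x50007  P=1,RW=1,US=1,PS=0
  L1 @0x50[4] → 0x54007  P=1,RW=1,US=1,PS=0
  L2 @0x54[30] → 0x58007  P=1,RW=1,US=1,PS=0
  L3 @0x58[17] → 0x59005  P=1,RW=0,US=1,PS=0
  ✗ PROTECTION_VIOLATION  [4 reads]
#7 VA=0x8800000D427 (r,user):
  L0 @0x21[17] → 0x5C007  P=1,RW=1,US=1,PS=0
  L1 @0x5C[0] → 0x60007  P=1,RW=1,US=1,PS=0
  L2 @0x60[0] → 0x62007  P=1,RW=1,US=1,PS=0
  L3 @0x62[13] → 0x63007  P=1,RW=1,US=1,PS=0
  ⇒ phys 0x63427  [4 reads]

TLB: [["0x8680010", "0x44"], ["0xF0382A1C", "0x3A"], ["0x8800000D", "0x63"]]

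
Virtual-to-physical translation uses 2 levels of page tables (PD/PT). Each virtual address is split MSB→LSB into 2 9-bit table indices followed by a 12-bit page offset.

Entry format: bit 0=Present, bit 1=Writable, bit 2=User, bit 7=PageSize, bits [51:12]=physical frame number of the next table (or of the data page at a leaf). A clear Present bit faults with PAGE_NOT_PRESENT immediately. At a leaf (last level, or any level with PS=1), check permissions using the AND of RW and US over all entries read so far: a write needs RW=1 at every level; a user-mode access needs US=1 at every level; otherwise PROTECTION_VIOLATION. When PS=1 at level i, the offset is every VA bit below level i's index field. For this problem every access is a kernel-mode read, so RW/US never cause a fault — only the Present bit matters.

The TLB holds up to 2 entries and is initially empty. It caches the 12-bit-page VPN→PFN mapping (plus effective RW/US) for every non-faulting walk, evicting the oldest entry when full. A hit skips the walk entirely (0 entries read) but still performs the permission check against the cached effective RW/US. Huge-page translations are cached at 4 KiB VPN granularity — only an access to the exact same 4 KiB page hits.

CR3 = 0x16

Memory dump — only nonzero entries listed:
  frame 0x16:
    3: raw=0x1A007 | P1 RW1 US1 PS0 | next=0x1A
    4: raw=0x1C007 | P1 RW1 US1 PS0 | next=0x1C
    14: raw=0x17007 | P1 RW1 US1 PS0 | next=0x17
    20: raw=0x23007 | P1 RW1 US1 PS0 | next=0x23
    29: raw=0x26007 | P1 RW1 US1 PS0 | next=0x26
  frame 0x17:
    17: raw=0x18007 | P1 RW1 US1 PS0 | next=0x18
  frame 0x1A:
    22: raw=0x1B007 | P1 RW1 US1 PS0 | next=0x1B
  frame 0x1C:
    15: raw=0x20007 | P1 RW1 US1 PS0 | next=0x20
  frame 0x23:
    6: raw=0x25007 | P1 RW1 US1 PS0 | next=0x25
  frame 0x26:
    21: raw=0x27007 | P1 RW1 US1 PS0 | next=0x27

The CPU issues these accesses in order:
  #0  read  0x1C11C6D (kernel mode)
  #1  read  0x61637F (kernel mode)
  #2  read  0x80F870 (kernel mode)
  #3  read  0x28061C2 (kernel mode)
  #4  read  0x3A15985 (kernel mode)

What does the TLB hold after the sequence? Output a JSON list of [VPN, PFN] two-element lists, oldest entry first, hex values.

Per-access translation:
#0 VA=0x1C11C6D (r,kernel):
  L0: frame=0x16 idx=14 entry=0x17007 [P=1 RW=1 US=1 PS=0]
  L1: frame=0x17 idx=17 entry=0x18007 [P=1 RW=1 US=1 PS=0]
  ⇒ phys 0x18C6D  [2 reads]
#1 VA=0x61637F (r,kernel):
  L0: frame=0x16 idx=3 entry=0x1A007 [P=1 RW=1 US=1 PS=0]
  L1: frame=0x1A idx=22 entry=0x1B007 [P=1 RW=1 US=1 PS=0]
  ⇒ phys 0x1B37F  [2 reads]
#2 VA=0x80F870 (r,kernel):
  L0: frame=0x16 idx=4 entry=0x1C007 [P=1 RW=1 US=1 PS=0]
  L1: frame=0x1C idx=15 entry=0x20007 [P=1 RW=1 US=1 PS=0]
  ⇒ phys 0x20870  [2 reads]
#3 VA=0x28061C2 (r,kernel):
  L0: frame=0x16 idx=20 entry=0x23007 [P=1 RW=1 US=1 PS=0]
  L1: frame=0x23 idx=6 entry=0x25007 [P=1 RW=1 US=1 PS=0]
  ⇒ phys 0x251C2  [2 reads]
#4 VA=0x3A15985 (r,kernel):
  L0: frame=0x16 idx=29 entry=0x26007 [P=1 RW=1 US=1 PS=0]
  L1: frame=0x26 idx=21 entry=0x27007 [P=1 RW=1 US=1 PS=0]
  ⇒ phys 0x27985  [2 reads]

TLB: [["0x2806", "0x25"], ["0x3A15", "0x27"]]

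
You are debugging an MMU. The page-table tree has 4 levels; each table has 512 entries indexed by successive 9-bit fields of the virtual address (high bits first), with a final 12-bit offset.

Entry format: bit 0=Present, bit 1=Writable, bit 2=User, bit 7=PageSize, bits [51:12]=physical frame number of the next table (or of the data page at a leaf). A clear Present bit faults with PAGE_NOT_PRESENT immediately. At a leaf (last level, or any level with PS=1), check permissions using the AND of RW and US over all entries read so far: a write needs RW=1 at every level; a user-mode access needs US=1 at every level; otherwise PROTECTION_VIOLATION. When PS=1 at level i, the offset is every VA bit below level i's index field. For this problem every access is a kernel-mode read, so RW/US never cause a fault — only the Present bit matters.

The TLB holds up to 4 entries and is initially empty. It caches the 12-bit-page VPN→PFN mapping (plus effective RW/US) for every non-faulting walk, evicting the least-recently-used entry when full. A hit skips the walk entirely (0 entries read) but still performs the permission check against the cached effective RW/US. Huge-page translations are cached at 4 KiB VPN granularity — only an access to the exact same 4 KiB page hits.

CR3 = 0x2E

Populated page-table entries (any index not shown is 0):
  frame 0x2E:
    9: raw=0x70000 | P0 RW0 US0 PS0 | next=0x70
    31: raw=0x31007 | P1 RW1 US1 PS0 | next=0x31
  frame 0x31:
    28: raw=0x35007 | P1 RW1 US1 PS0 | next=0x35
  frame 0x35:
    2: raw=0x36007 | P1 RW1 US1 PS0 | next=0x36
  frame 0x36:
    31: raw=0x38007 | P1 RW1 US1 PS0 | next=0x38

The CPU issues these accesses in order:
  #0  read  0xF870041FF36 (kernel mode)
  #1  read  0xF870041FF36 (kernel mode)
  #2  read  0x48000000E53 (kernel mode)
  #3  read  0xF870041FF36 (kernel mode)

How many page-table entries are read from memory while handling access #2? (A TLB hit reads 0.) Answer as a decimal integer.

Trace:
#0 VA=0xF870041FF36 (r,kernel):
  L0: frame=0x2E idx=31 entry=0x31007 [P=1 RW=1 US=1 PS=0]
  L1: frame=0x31 idx=28 entry=0x35007 [P=1 RW=1 US=1 PS=0]
  L2: frame=0x35 idx=2 entry=0x36007 [P=1 RW=1 US=1 PS=0]
  L3: frame=0x36 idx=31 entry=0x38007 [P=1 RW=1 US=1 PS=0]
  ⇒ phys 0x38F36  [4 reads]
#1 VA=0xF870041FF36 (r,kernel):
  TLB hit vpn=0xF870041F → PA=0x38F36
#2 VA=0x48000000E53 (r,kernel):
  L0: frame=0x2E idx=9 entry=0x70000 [P=0 RW=0 US=0 PS=0]
  ✗ PAGE_NOT_PRESENT  [1 reads]
#3 VA=0xF870041FF36 (r,kernel):
  TLB hit vpn=0xF870041F → PA=0x38F36

Entries read for #2: 1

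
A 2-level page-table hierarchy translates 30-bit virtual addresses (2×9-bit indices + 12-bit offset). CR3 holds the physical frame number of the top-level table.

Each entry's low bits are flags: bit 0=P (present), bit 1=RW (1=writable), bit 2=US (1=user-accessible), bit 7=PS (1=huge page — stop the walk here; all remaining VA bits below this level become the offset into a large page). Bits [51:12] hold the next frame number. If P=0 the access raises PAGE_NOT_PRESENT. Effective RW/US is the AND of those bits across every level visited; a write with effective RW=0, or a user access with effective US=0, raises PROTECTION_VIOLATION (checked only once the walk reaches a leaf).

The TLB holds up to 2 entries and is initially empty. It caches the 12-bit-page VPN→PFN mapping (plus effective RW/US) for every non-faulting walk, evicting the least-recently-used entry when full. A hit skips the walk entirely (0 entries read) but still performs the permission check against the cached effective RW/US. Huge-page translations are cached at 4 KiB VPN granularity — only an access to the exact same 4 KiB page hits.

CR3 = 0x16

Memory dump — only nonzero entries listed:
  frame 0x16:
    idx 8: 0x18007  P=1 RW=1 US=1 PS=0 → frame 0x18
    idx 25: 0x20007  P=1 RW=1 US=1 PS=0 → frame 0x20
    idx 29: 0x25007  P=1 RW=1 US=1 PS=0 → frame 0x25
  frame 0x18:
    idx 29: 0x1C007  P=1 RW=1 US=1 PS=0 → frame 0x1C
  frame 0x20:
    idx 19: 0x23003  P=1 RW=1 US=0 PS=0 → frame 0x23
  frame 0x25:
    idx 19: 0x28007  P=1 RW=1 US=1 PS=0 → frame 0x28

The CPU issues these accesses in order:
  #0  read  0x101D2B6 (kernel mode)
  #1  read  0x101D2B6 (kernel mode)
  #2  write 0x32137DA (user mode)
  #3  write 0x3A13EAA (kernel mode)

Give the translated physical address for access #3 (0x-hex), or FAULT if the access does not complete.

Walk each access:
#0 VA=0x101D2B6 (r,kernel):
  L0: frame=0x16 idx=8 entry=0x18007 [P=1 RW=1 US=1 PS=0]
  L1: frame=0x18 idx=29 entry=0x1C007 [P=1 RW=1 US=1 PS=0]
  → PA=0x1C2B6  (2 entries read)
#1 VA=0x101D2B6 (r,kernel):
  TLB hit vpn=0x101D → PA=0x1C2B6
#2 VA=0x32137DA (w,user):
  L0: frame=0x16 idx=25 entry=0x20007 [P=1 RW=1 US=1 PS=0]
  L1: frame=0x20 idx=19 entry=0x23003 [P=1 RW=1 US=0 PS=0]
  ✗ PROTECTION_VIOLATION  [2 reads]
#3 VA=0x3A13EAA (w,kernel):
  L0: frame=0x16 idx=29 entry=0x25007 [P=1 RW=1 US=1 PS=0]
  L1: frame=0x25 idx=19 entry=0x28007 [P=1 RW=1 US=1 PS=0]
  → PA=0x28EAA  (2 entries read)

Access #3 PA: 0x28EAA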